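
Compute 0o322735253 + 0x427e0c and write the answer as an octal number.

0x427e0c = 0o20477014 in octal.
Add column by column in base 8, right to left:
  3+4 = 7
  5+1 = 6
  2+0 = 2
  5+7 = 4 carry 1
  3+7+1 = 3 carry 1
  7+4+1 = 4 carry 1
  2+0+1 = 3
  2+2 = 4
  3+0 = 3

0o343434267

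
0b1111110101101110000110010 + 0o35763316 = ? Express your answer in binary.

0b10011100101100001100000000

0o35763316 = 0b11101111110011011001110 in binary.
Add column by column in base 2, right to left:
  0+0 = 0
  1+1 = 0 carry 1
  0+1+1 = 0 carry 1
  0+1+1 = 0 carry 1
  1+0+1 = 0 carry 1
  1+0+1 = 0 carry 1
  0+1+1 = 0 carry 1
  0+1+1 = 0 carry 1
  0+0+1 = 1
  0+1 = 1
  1+1 = 0 carry 1
  1+0+1 = 0 carry 1
  1+0+1 = 0 carry 1
  0+1+1 = 0 carry 1
  1+1+1 = 1 carry 1
  1+1+1 = 1 carry 1
  0+1+1 = 0 carry 1
  1+1+1 = 1 carry 1
  0+1+1 = 0 carry 1
  1+0+1 = 0 carry 1
  1+1+1 = 1 carry 1
  1+1+1 = 1 carry 1
  1+1+1 = 1 carry 1
  1+0+1 = 0 carry 1
  1+0+1 = 0 carry 1
  final carry 1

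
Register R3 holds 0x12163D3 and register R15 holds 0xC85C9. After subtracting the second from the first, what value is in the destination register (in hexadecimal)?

Subtract column by column in base 16:
  3-9 → A (borrow)
  D-C-1 → 0
  3-5 → E (borrow)
  6-8-1 → D (borrow)
  1-C-1 → 4 (borrow)
  2-0-1 → 1
  1-0 → 1

0x114DE0A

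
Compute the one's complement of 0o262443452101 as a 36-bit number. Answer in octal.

0o515334325676

Each oct digit d becomes 7−d:
  2→5, 6→1, 2→5, 4→3, 4→3, 3→4, 4→3, 5→2, 2→5, 1→6, 0→7, 1→6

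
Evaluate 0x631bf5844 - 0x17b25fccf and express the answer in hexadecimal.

Subtract column by column in base 16:
  4-f → 5 (borrow)
  4-c-1 → 7 (borrow)
  8-c-1 → b (borrow)
  5-f-1 → 5 (borrow)
  f-5-1 → 9
  b-2 → 9
  1-b → 6 (borrow)
  3-7-1 → b (borrow)
  6-1-1 → 4

0x4b6995b75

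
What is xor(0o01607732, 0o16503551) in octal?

XOR each oct digit independently (no carries):
  0^1=1, 1^6=7, 6^5=3, 0^0=0, 7^3=4, 7^5=2, 3^5=6, 2^1=3

0o17304263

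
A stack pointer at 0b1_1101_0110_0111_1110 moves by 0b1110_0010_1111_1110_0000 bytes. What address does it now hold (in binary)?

0b100000000011001011110

Add column by column in base 2, right to left:
  0+0 = 0
  1+0 = 1
  1+0 = 1
  1+0 = 1
  1+0 = 1
  1+1 = 0 carry 1
  1+1+1 = 1 carry 1
  0+1+1 = 0 carry 1
  0+1+1 = 0 carry 1
  1+1+1 = 1 carry 1
  1+1+1 = 1 carry 1
  0+1+1 = 0 carry 1
  1+0+1 = 0 carry 1
  0+1+1 = 0 carry 1
  1+0+1 = 0 carry 1
  1+0+1 = 0 carry 1
  1+0+1 = 0 carry 1
  0+1+1 = 0 carry 1
  0+1+1 = 0 carry 1
  0+1+1 = 0 carry 1
  final carry 1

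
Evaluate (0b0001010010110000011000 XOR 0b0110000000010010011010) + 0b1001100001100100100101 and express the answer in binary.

0b10000110100000110100111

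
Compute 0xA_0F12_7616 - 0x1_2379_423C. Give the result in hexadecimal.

0x8EB9933DA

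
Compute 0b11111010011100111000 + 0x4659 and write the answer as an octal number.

0o3766621

0b11111010011100111000 = 0o3723470 in octal.
0x4659 = 0o43131 in octal.
Add column by column in base 8, right to left:
  0+1 = 1
  7+3 = 2 carry 1
  4+1+1 = 6
  3+3 = 6
  2+4 = 6
  7+0 = 7
  3+0 = 3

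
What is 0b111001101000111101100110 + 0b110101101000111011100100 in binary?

0b1101111010001111001001010

Add column by column in base 2, right to left:
  0+0 = 0
  1+0 = 1
  1+1 = 0 carry 1
  0+0+1 = 1
  0+0 = 0
  1+1 = 0 carry 1
  1+1+1 = 1 carry 1
  0+1+1 = 0 carry 1
  1+0+1 = 0 carry 1
  1+1+1 = 1 carry 1
  1+1+1 = 1 carry 1
  1+1+1 = 1 carry 1
  0+0+1 = 1
  0+0 = 0
  0+0 = 0
  1+1 = 0 carry 1
  0+0+1 = 1
  1+1 = 0 carry 1
  1+1+1 = 1 carry 1
  0+0+1 = 1
  0+1 = 1
  1+0 = 1
  1+1 = 0 carry 1
  1+1+1 = 1 carry 1
  final carry 1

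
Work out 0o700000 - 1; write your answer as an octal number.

0o677777

The trailing 5 digits are 0, so subtracting 1 borrows through: they become 7 and the next digit up decrements.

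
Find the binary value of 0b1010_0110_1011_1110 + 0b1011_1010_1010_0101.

Add column by column in base 2, right to left:
  0+1 = 1
  1+0 = 1
  1+1 = 0 carry 1
  1+0+1 = 0 carry 1
  1+0+1 = 0 carry 1
  1+1+1 = 1 carry 1
  0+0+1 = 1
  1+1 = 0 carry 1
  0+0+1 = 1
  1+1 = 0 carry 1
  1+0+1 = 0 carry 1
  0+1+1 = 0 carry 1
  0+1+1 = 0 carry 1
  1+1+1 = 1 carry 1
  0+0+1 = 1
  1+1 = 0 carry 1
  final carry 1

0b10110000101100011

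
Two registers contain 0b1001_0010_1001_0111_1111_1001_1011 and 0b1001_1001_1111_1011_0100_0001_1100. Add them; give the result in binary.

0b10010110010010011001110110111

Add column by column in base 2, right to left:
  1+0 = 1
  1+0 = 1
  0+1 = 1
  1+1 = 0 carry 1
  1+1+1 = 1 carry 1
  0+0+1 = 1
  0+0 = 0
  1+0 = 1
  1+0 = 1
  1+0 = 1
  1+1 = 0 carry 1
  1+0+1 = 0 carry 1
  1+1+1 = 1 carry 1
  1+1+1 = 1 carry 1
  1+0+1 = 0 carry 1
  0+1+1 = 0 carry 1
  1+1+1 = 1 carry 1
  0+1+1 = 0 carry 1
  0+1+1 = 0 carry 1
  1+1+1 = 1 carry 1
  0+1+1 = 0 carry 1
  1+0+1 = 0 carry 1
  0+0+1 = 1
  0+1 = 1
  1+1 = 0 carry 1
  0+0+1 = 1
  0+0 = 0
  1+1 = 0 carry 1
  final carry 1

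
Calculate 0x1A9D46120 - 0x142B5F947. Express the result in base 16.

Subtract column by column in base 16:
  0-7 → 9 (borrow)
  2-4-1 → D (borrow)
  1-9-1 → 7 (borrow)
  6-F-1 → 6 (borrow)
  4-5-1 → E (borrow)
  D-B-1 → 1
  9-2 → 7
  A-4 → 6
  1-1 → 0

0x671E67D9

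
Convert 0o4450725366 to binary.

0b100100101000111010101011110110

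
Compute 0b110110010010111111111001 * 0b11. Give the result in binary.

Multiply each base-2 digit by 3, carrying:
  1×3 = 3 → write 1 carry 1
  0×3+1 = 1 → write 1
  0×3 = 0 → write 0
  1×3 = 3 → write 1 carry 1
  1×3+1 = 4 → write 0 carry 2
  1×3+2 = 5 → write 1 carry 2
  1×3+2 = 5 → write 1 carry 2
  1×3+2 = 5 → write 1 carry 2
  1×3+2 = 5 → write 1 carry 2
  1×3+2 = 5 → write 1 carry 2
  1×3+2 = 5 → write 1 carry 2
  1×3+2 = 5 → write 1 carry 2
  0×3+2 = 2 → write 0 carry 1
  1×3+1 = 4 → write 0 carry 2
  0×3+2 = 2 → write 0 carry 1
  0×3+1 = 1 → write 1
  1×3 = 3 → write 1 carry 1
  0×3+1 = 1 → write 1
  0×3 = 0 → write 0
  1×3 = 3 → write 1 carry 1
  1×3+1 = 4 → write 0 carry 2
  0×3+2 = 2 → write 0 carry 1
  1×3+1 = 4 → write 0 carry 2
  1×3+2 = 5 → write 1 carry 2
  remaining carry: 10

0b10100010111000111111101011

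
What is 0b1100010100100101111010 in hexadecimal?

0x31497a

Group the bits into nibbles: 0011 0001 0100 1001 0111 1010 → 31497a.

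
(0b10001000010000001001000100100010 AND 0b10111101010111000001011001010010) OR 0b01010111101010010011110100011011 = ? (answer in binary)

0b10001000010000001001000100100010 AND 0b10111101010111000001011001010010 = 0b10001000010000000001000000000010.
Then OR with 0b01010111101010010011110100011011.

0b11011111111010010011110100011011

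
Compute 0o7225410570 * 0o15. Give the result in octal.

0o136627561430

Multiply each base-8 digit by 13, carrying:
  0×13 = 0 → write 0
  7×13 = 91 → write 3 carry 11
  5×13+11 = 76 → write 4 carry 9
  0×13+9 = 9 → write 1 carry 1
  1×13+1 = 14 → write 6 carry 1
  4×13+1 = 53 → write 5 carry 6
  5×13+6 = 71 → write 7 carry 8
  2×13+8 = 34 → write 2 carry 4
  2×13+4 = 30 → write 6 carry 3
  7×13+3 = 94 → write 6 carry 11
  remaining carry: 13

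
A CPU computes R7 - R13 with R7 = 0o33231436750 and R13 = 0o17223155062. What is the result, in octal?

Subtract column by column in base 8:
  0-2 → 6 (borrow)
  5-6-1 → 6 (borrow)
  7-0-1 → 6
  6-5 → 1
  3-5 → 6 (borrow)
  4-1-1 → 2
  1-3 → 6 (borrow)
  3-2-1 → 0
  2-2 → 0
  3-7 → 4 (borrow)
  3-1-1 → 1

0o14006261666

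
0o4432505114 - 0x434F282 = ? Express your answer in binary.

0o4432505114 = 0b100100011010101000101001001100 in binary.
0x434F282 = 0b100001101001111001010000010 in binary.
Subtract column by column in base 2:
  0-0 → 0
  0-1 → 1 (borrow)
  1-0-1 → 0
  1-0 → 1
  0-0 → 0
  0-0 → 0
  1-0 → 1
  0-1 → 1 (borrow)
  0-0-1 → 1 (borrow)
  1-1-1 → 1 (borrow)
  0-0-1 → 1 (borrow)
  1-0-1 → 0
  0-1 → 1 (borrow)
  0-1-1 → 0 (borrow)
  0-1-1 → 0 (borrow)
  1-1-1 → 1 (borrow)
  0-0-1 → 1 (borrow)
  1-0-1 → 0
  0-1 → 1 (borrow)
  1-0-1 → 0
  0-1 → 1 (borrow)
  1-1-1 → 1 (borrow)
  1-0-1 → 0
  0-0 → 0
  0-0 → 0
  0-0 → 0
  1-1 → 0
  0-0 → 0
  0-0 → 0
  1-0 → 1

0b100000001101011001011111001010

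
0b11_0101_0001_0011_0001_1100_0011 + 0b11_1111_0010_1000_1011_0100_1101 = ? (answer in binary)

0b111010000111011110100010000

Add column by column in base 2, right to left:
  1+1 = 0 carry 1
  1+0+1 = 0 carry 1
  0+1+1 = 0 carry 1
  0+1+1 = 0 carry 1
  0+0+1 = 1
  0+0 = 0
  1+1 = 0 carry 1
  1+0+1 = 0 carry 1
  1+1+1 = 1 carry 1
  0+1+1 = 0 carry 1
  0+0+1 = 1
  0+1 = 1
  1+0 = 1
  1+0 = 1
  0+0 = 0
  0+1 = 1
  1+0 = 1
  0+1 = 1
  0+0 = 0
  0+0 = 0
  1+1 = 0 carry 1
  0+1+1 = 0 carry 1
  1+1+1 = 1 carry 1
  0+1+1 = 0 carry 1
  1+1+1 = 1 carry 1
  1+1+1 = 1 carry 1
  final carry 1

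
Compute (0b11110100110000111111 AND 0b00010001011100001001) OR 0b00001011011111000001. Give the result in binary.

0b11110100110000111111 AND 0b00010001011100001001 = 0b00010000010000001001.
Then OR with 0b00001011011111000001.

0b11011011111001001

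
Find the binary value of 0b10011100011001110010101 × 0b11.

0b111010101001101010111111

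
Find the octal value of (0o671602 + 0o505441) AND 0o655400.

0o255000

Add column by column in base 8, right to left:
  2+1 = 3
  0+4 = 4
  6+4 = 2 carry 1
  1+5+1 = 7
  7+0 = 7
  6+5 = 3 carry 1
  final carry 1
Sum = 0o1377243; now AND with 0o655400:
  1&0=0, 3&6=2, 7&5=5, 7&5=5, 2&4=0, 4&0=0, 3&0=0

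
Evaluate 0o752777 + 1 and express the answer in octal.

The trailing 3 digits are 7 (max in base 8), so adding 1 cascades: they roll to 0 and the next digit up increments.

0o753000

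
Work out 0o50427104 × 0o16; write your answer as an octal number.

Multiply each base-8 digit by 14, carrying:
  4×14 = 56 → write 0 carry 7
  0×14+7 = 7 → write 7
  1×14 = 14 → write 6 carry 1
  7×14+1 = 99 → write 3 carry 12
  2×14+12 = 40 → write 0 carry 5
  4×14+5 = 61 → write 5 carry 7
  0×14+7 = 7 → write 7
  5×14 = 70 → write 6 carry 8
  remaining carry: 10

0o1067503670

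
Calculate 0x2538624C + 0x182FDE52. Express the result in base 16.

0x3D68409E

Add column by column in base 16, right to left:
  C+2 = E
  4+5 = 9
  2+E = 0 carry 1
  6+D+1 = 4 carry 1
  8+F+1 = 8 carry 1
  3+2+1 = 6
  5+8 = D
  2+1 = 3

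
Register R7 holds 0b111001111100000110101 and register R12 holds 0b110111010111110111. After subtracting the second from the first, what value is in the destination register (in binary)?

0b110011000001000111110

Subtract column by column in base 2:
  1-1 → 0
  0-1 → 1 (borrow)
  1-1-1 → 1 (borrow)
  0-0-1 → 1 (borrow)
  1-1-1 → 1 (borrow)
  1-1-1 → 1 (borrow)
  0-1-1 → 0 (borrow)
  0-1-1 → 0 (borrow)
  0-1-1 → 0 (borrow)
  0-0-1 → 1 (borrow)
  0-1-1 → 0 (borrow)
  1-0-1 → 0
  1-1 → 0
  1-1 → 0
  1-1 → 0
  1-0 → 1
  0-1 → 1 (borrow)
  0-1-1 → 0 (borrow)
  1-0-1 → 0
  1-0 → 1
  1-0 → 1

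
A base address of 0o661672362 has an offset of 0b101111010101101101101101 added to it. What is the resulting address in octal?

0b101111010101101101101101 = 0o57255555 in octal.
Add column by column in base 8, right to left:
  2+5 = 7
  6+5 = 3 carry 1
  3+5+1 = 1 carry 1
  2+5+1 = 0 carry 1
  7+5+1 = 5 carry 1
  6+2+1 = 1 carry 1
  1+7+1 = 1 carry 1
  6+5+1 = 4 carry 1
  6+0+1 = 7

0o741150137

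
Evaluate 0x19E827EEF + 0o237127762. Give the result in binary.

0x19E827EEF = 0b110011110100000100111111011101111 in binary.
0o237127762 = 0b10011111001010111111110010 in binary.
Add column by column in base 2, right to left:
  1+0 = 1
  1+1 = 0 carry 1
  1+0+1 = 0 carry 1
  1+0+1 = 0 carry 1
  0+1+1 = 0 carry 1
  1+1+1 = 1 carry 1
  1+1+1 = 1 carry 1
  1+1+1 = 1 carry 1
  0+1+1 = 0 carry 1
  1+1+1 = 1 carry 1
  1+1+1 = 1 carry 1
  1+1+1 = 1 carry 1
  1+0+1 = 0 carry 1
  1+1+1 = 1 carry 1
  1+0+1 = 0 carry 1
  0+1+1 = 0 carry 1
  0+0+1 = 1
  1+0 = 1
  0+1 = 1
  0+1 = 1
  0+1 = 1
  0+1 = 1
  0+1 = 1
  1+0 = 1
  0+0 = 0
  1+1 = 0 carry 1
  1+0+1 = 0 carry 1
  1+0+1 = 0 carry 1
  1+0+1 = 0 carry 1
  0+0+1 = 1
  0+0 = 0
  1+0 = 1
  1+0 = 1

0b110100000111111110010111011100001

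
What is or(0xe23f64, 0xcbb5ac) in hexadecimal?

0xebbfec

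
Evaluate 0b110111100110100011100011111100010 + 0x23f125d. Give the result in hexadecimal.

0b110111100110100011100011111100010 = 0x1bcd1c7e2 in hexadecimal.
Add column by column in base 16, right to left:
  2+d = f
  e+5 = 3 carry 1
  7+2+1 = a
  c+1 = d
  1+f = 0 carry 1
  d+3+1 = 1 carry 1
  c+2+1 = f
  b+0 = b
  1+0 = 1

0x1bf10da3f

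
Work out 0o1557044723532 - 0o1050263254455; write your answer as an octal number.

0o506561447055

Subtract column by column in base 8:
  2-5 → 5 (borrow)
  3-5-1 → 5 (borrow)
  5-4-1 → 0
  3-4 → 7 (borrow)
  2-5-1 → 4 (borrow)
  7-2-1 → 4
  4-3 → 1
  4-6 → 6 (borrow)
  0-2-1 → 5 (borrow)
  7-0-1 → 6
  5-5 → 0
  5-0 → 5
  1-1 → 0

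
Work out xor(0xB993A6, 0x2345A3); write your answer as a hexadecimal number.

0x9AD605

XOR each hex digit independently (no carries):
  B^2=9, 9^3=A, 9^4=D, 3^5=6, A^A=0, 6^3=5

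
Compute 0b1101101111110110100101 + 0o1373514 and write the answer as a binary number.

0b1111001111010011110001

0o1373514 = 0b1011111011101001100 in binary.
Add column by column in base 2, right to left:
  1+0 = 1
  0+0 = 0
  1+1 = 0 carry 1
  0+1+1 = 0 carry 1
  0+0+1 = 1
  1+0 = 1
  0+1 = 1
  1+0 = 1
  1+1 = 0 carry 1
  0+1+1 = 0 carry 1
  1+1+1 = 1 carry 1
  1+0+1 = 0 carry 1
  1+1+1 = 1 carry 1
  1+1+1 = 1 carry 1
  1+1+1 = 1 carry 1
  1+1+1 = 1 carry 1
  0+1+1 = 0 carry 1
  1+0+1 = 0 carry 1
  1+1+1 = 1 carry 1
  0+0+1 = 1
  1+0 = 1
  1+0 = 1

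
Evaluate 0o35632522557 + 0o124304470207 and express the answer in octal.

0o162137212766

Add column by column in base 8, right to left:
  7+7 = 6 carry 1
  5+0+1 = 6
  5+2 = 7
  2+0 = 2
  2+7 = 1 carry 1
  5+4+1 = 2 carry 1
  2+4+1 = 7
  3+0 = 3
  6+3 = 1 carry 1
  5+4+1 = 2 carry 1
  3+2+1 = 6
  0+1 = 1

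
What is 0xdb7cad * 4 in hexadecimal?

Multiply each base-16 digit by 4, carrying:
  d×4 = 52 → write 4 carry 3
  a×4+3 = 43 → write b carry 2
  c×4+2 = 50 → write 2 carry 3
  7×4+3 = 31 → write f carry 1
  b×4+1 = 45 → write d carry 2
  d×4+2 = 54 → write 6 carry 3
  remaining carry: 3

0x36df2b4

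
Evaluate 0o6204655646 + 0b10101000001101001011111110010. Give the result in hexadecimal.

0x4719F398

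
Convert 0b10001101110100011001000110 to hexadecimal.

Group the bits into nibbles: 0010 0011 0111 0100 0110 0100 0110 → 2374646.

0x2374646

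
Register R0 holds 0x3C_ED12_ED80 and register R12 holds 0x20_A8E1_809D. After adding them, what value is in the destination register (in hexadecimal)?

0x5D95F46E1D

Add column by column in base 16, right to left:
  0+D = D
  8+9 = 1 carry 1
  D+0+1 = E
  E+8 = 6 carry 1
  2+1+1 = 4
  1+E = F
  D+8 = 5 carry 1
  E+A+1 = 9 carry 1
  C+0+1 = D
  3+2 = 5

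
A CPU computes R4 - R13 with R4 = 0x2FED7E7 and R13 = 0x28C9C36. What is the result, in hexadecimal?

Subtract column by column in base 16:
  7-6 → 1
  E-3 → B
  7-C → B (borrow)
  D-9-1 → 3
  E-C → 2
  F-8 → 7
  2-2 → 0

0x723BB1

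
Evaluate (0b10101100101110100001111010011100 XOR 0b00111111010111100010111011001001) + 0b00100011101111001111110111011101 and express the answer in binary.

0b10110111101000010010111000110010

First 0b10101100101110100001111010011100 XOR 0b00111111010111100010111011001001 = 0b10010011111001000011000001010101.
Add column by column in base 2, right to left:
  1+1 = 0 carry 1
  0+0+1 = 1
  1+1 = 0 carry 1
  0+1+1 = 0 carry 1
  1+1+1 = 1 carry 1
  0+0+1 = 1
  1+1 = 0 carry 1
  0+1+1 = 0 carry 1
  0+1+1 = 0 carry 1
  0+0+1 = 1
  0+1 = 1
  0+1 = 1
  1+1 = 0 carry 1
  1+1+1 = 1 carry 1
  0+1+1 = 0 carry 1
  0+1+1 = 0 carry 1
  0+0+1 = 1
  0+0 = 0
  1+1 = 0 carry 1
  0+1+1 = 0 carry 1
  0+1+1 = 0 carry 1
  1+1+1 = 1 carry 1
  1+0+1 = 0 carry 1
  1+1+1 = 1 carry 1
  1+1+1 = 1 carry 1
  1+1+1 = 1 carry 1
  0+0+1 = 1
  0+0 = 0
  1+0 = 1
  0+1 = 1
  0+0 = 0
  1+0 = 1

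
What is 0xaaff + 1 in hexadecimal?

The trailing 2 digits are F (max in base 16), so adding 1 cascades: they roll to 0 and the next digit up increments.

0xab00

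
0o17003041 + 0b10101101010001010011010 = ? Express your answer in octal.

0o44524273

0b10101101010001010011010 = 0o25521232 in octal.
Add column by column in base 8, right to left:
  1+2 = 3
  4+3 = 7
  0+2 = 2
  3+1 = 4
  0+2 = 2
  0+5 = 5
  7+5 = 4 carry 1
  1+2+1 = 4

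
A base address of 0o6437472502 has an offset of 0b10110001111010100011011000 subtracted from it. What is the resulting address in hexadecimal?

0x31B6CC6A

0o6437472502 = 0x347E7542 in hexadecimal.
0b10110001111010100011011000 = 0x2C7A8D8 in hexadecimal.
Subtract column by column in base 16:
  2-8 → A (borrow)
  4-D-1 → 6 (borrow)
  5-8-1 → C (borrow)
  7-A-1 → C (borrow)
  E-7-1 → 6
  7-C → B (borrow)
  4-2-1 → 1
  3-0 → 3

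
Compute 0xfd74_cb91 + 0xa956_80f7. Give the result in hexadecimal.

Add column by column in base 16, right to left:
  1+7 = 8
  9+f = 8 carry 1
  b+0+1 = c
  c+8 = 4 carry 1
  4+6+1 = b
  7+5 = c
  d+9 = 6 carry 1
  f+a+1 = a carry 1
  final carry 1

0x1a6cb4c88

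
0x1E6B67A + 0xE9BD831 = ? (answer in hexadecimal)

0x10828EAB

Add column by column in base 16, right to left:
  A+1 = B
  7+3 = A
  6+8 = E
  B+D = 8 carry 1
  6+B+1 = 2 carry 1
  E+9+1 = 8 carry 1
  1+E+1 = 0 carry 1
  final carry 1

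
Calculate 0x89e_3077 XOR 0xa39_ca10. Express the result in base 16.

0x2a7fa67

XOR each hex digit independently (no carries):
  8^a=2, 9^3=a, e^9=7, 3^c=f, 0^a=a, 7^1=6, 7^0=7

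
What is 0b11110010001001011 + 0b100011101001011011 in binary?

Add column by column in base 2, right to left:
  1+1 = 0 carry 1
  1+1+1 = 1 carry 1
  0+0+1 = 1
  1+1 = 0 carry 1
  0+1+1 = 0 carry 1
  0+0+1 = 1
  1+1 = 0 carry 1
  0+0+1 = 1
  0+0 = 0
  0+1 = 1
  1+0 = 1
  0+1 = 1
  0+1 = 1
  1+1 = 0 carry 1
  1+0+1 = 0 carry 1
  1+0+1 = 0 carry 1
  1+0+1 = 0 carry 1
  0+1+1 = 0 carry 1
  final carry 1

0b1000001111010100110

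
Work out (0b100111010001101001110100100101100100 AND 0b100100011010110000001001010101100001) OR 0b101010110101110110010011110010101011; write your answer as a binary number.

0b100111010001101001110100100101100100 AND 0b100100011010110000001001010101100001 = 0b100100010000100000000000000101100000.
Then OR with 0b101010110101110110010011110010101011.

0b101110110101110110010011110111101011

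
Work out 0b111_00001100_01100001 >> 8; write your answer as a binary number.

0b11100001100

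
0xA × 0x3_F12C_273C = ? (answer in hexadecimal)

0x276BB98858

Multiply each base-16 digit by 10, carrying:
  C×10 = 120 → write 8 carry 7
  3×10+7 = 37 → write 5 carry 2
  7×10+2 = 72 → write 8 carry 4
  2×10+4 = 24 → write 8 carry 1
  C×10+1 = 121 → write 9 carry 7
  2×10+7 = 27 → write B carry 1
  1×10+1 = 11 → write B
  F×10 = 150 → write 6 carry 9
  3×10+9 = 39 → write 7 carry 2
  remaining carry: 2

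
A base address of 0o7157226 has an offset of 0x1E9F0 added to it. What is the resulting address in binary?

0b111101100100010000110

0o7157226 = 0b111001101111010010110 in binary.
0x1E9F0 = 0b11110100111110000 in binary.
Add column by column in base 2, right to left:
  0+0 = 0
  1+0 = 1
  1+0 = 1
  0+0 = 0
  1+1 = 0 carry 1
  0+1+1 = 0 carry 1
  0+1+1 = 0 carry 1
  1+1+1 = 1 carry 1
  0+1+1 = 0 carry 1
  1+0+1 = 0 carry 1
  1+0+1 = 0 carry 1
  1+1+1 = 1 carry 1
  1+0+1 = 0 carry 1
  0+1+1 = 0 carry 1
  1+1+1 = 1 carry 1
  1+1+1 = 1 carry 1
  0+1+1 = 0 carry 1
  0+0+1 = 1
  1+0 = 1
  1+0 = 1
  1+0 = 1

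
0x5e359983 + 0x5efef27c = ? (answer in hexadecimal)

0xbd348bff

Add column by column in base 16, right to left:
  3+c = f
  8+7 = f
  9+2 = b
  9+f = 8 carry 1
  5+e+1 = 4 carry 1
  3+f+1 = 3 carry 1
  e+e+1 = d carry 1
  5+5+1 = b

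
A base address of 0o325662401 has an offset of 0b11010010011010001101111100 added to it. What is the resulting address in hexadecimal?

0x6A1087D

0o325662401 = 0x3576501 in hexadecimal.
0b11010010011010001101111100 = 0x349A37C in hexadecimal.
Add column by column in base 16, right to left:
  1+C = D
  0+7 = 7
  5+3 = 8
  6+A = 0 carry 1
  7+9+1 = 1 carry 1
  5+4+1 = A
  3+3 = 6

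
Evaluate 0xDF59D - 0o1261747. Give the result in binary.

0b10001001000110110110

0xDF59D = 0b11011111010110011101 in binary.
0o1261747 = 0b1010110001111100111 in binary.
Subtract column by column in base 2:
  1-1 → 0
  0-1 → 1 (borrow)
  1-1-1 → 1 (borrow)
  1-0-1 → 0
  1-0 → 1
  0-1 → 1 (borrow)
  0-1-1 → 0 (borrow)
  1-1-1 → 1 (borrow)
  1-1-1 → 1 (borrow)
  0-1-1 → 0 (borrow)
  1-0-1 → 0
  0-0 → 0
  1-0 → 1
  1-1 → 0
  1-1 → 0
  1-0 → 1
  1-1 → 0
  0-0 → 0
  1-1 → 0
  1-0 → 1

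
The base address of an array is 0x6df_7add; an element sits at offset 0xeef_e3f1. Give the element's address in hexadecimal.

0x15cf5ece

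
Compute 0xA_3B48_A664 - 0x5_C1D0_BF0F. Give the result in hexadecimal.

Subtract column by column in base 16:
  4-F → 5 (borrow)
  6-0-1 → 5
  6-F → 7 (borrow)
  A-B-1 → E (borrow)
  8-0-1 → 7
  4-D → 7 (borrow)
  B-1-1 → 9
  3-C → 7 (borrow)
  A-5-1 → 4

0x47977E755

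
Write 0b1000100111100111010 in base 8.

0o1047472

Group the bits in threes: 001 000 100 111 100 111 010 → 1047472.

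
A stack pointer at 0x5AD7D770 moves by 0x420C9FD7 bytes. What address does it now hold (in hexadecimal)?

0x9CE47747

Add column by column in base 16, right to left:
  0+7 = 7
  7+D = 4 carry 1
  7+F+1 = 7 carry 1
  D+9+1 = 7 carry 1
  7+C+1 = 4 carry 1
  D+0+1 = E
  A+2 = C
  5+4 = 9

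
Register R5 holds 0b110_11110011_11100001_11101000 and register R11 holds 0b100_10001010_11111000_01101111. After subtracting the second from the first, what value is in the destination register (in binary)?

0b10011010001110100101111001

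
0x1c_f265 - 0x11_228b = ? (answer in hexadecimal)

Subtract column by column in base 16:
  5-b → a (borrow)
  6-8-1 → d (borrow)
  2-2-1 → f (borrow)
  f-2-1 → c
  c-1 → b
  1-1 → 0

0xbcfda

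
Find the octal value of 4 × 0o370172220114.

0o1740751100460

Multiply each base-8 digit by 4, carrying:
  4×4 = 16 → write 0 carry 2
  1×4+2 = 6 → write 6
  1×4 = 4 → write 4
  0×4 = 0 → write 0
  2×4 = 8 → write 0 carry 1
  2×4+1 = 9 → write 1 carry 1
  2×4+1 = 9 → write 1 carry 1
  7×4+1 = 29 → write 5 carry 3
  1×4+3 = 7 → write 7
  0×4 = 0 → write 0
  7×4 = 28 → write 4 carry 3
  3×4+3 = 15 → write 7 carry 1
  remaining carry: 1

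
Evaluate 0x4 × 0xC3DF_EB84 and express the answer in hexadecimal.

0x30F7FAE10

Multiply each base-16 digit by 4, carrying:
  4×4 = 16 → write 0 carry 1
  8×4+1 = 33 → write 1 carry 2
  B×4+2 = 46 → write E carry 2
  E×4+2 = 58 → write A carry 3
  F×4+3 = 63 → write F carry 3
  D×4+3 = 55 → write 7 carry 3
  3×4+3 = 15 → write F
  C×4 = 48 → write 0 carry 3
  remaining carry: 3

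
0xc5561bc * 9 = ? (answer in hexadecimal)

0x6f006f9c

Multiply each base-16 digit by 9, carrying:
  c×9 = 108 → write c carry 6
  b×9+6 = 105 → write 9 carry 6
  1×9+6 = 15 → write f
  6×9 = 54 → write 6 carry 3
  5×9+3 = 48 → write 0 carry 3
  5×9+3 = 48 → write 0 carry 3
  c×9+3 = 111 → write f carry 6
  remaining carry: 6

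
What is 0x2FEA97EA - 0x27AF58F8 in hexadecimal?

Subtract column by column in base 16:
  A-8 → 2
  E-F → F (borrow)
  7-8-1 → E (borrow)
  9-5-1 → 3
  A-F → B (borrow)
  E-A-1 → 3
  F-7 → 8
  2-2 → 0

0x83B3EF2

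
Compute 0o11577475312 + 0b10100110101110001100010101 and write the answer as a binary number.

0o11577475312 = 0b1001101111111100111101011001010 in binary.
Add column by column in base 2, right to left:
  0+1 = 1
  1+0 = 1
  0+1 = 1
  1+0 = 1
  0+1 = 1
  0+0 = 0
  1+0 = 1
  1+0 = 1
  0+1 = 1
  1+1 = 0 carry 1
  0+0+1 = 1
  1+0 = 1
  1+0 = 1
  1+1 = 0 carry 1
  1+1+1 = 1 carry 1
  0+1+1 = 0 carry 1
  0+0+1 = 1
  1+1 = 0 carry 1
  1+0+1 = 0 carry 1
  1+1+1 = 1 carry 1
  1+1+1 = 1 carry 1
  1+0+1 = 0 carry 1
  1+0+1 = 0 carry 1
  1+1+1 = 1 carry 1
  1+0+1 = 0 carry 1
  0+1+1 = 0 carry 1
  1+0+1 = 0 carry 1
  1+0+1 = 0 carry 1
  0+0+1 = 1
  0+0 = 0
  1+0 = 1

0b1010000100110010101110111011111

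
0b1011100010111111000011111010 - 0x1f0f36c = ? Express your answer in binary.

0x1f0f36c = 0b1111100001111001101101100 in binary.
Subtract column by column in base 2:
  0-0 → 0
  1-0 → 1
  0-1 → 1 (borrow)
  1-1-1 → 1 (borrow)
  1-0-1 → 0
  1-1 → 0
  1-1 → 0
  1-0 → 1
  0-1 → 1 (borrow)
  0-1-1 → 0 (borrow)
  0-0-1 → 1 (borrow)
  0-0-1 → 1 (borrow)
  1-1-1 → 1 (borrow)
  1-1-1 → 1 (borrow)
  1-1-1 → 1 (borrow)
  1-1-1 → 1 (borrow)
  1-0-1 → 0
  1-0 → 1
  0-0 → 0
  1-0 → 1
  0-1 → 1 (borrow)
  0-1-1 → 0 (borrow)
  0-1-1 → 0 (borrow)
  1-1-1 → 1 (borrow)
  1-1-1 → 1 (borrow)
  1-0-1 → 0
  0-0 → 0
  1-0 → 1

0b1001100110101111110110001110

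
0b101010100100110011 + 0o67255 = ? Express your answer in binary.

0b110001011111100000

0o67255 = 0b110111010101101 in binary.
Add column by column in base 2, right to left:
  1+1 = 0 carry 1
  1+0+1 = 0 carry 1
  0+1+1 = 0 carry 1
  0+1+1 = 0 carry 1
  1+0+1 = 0 carry 1
  1+1+1 = 1 carry 1
  0+0+1 = 1
  0+1 = 1
  1+0 = 1
  0+1 = 1
  0+1 = 1
  1+1 = 0 carry 1
  0+0+1 = 1
  1+1 = 0 carry 1
  0+1+1 = 0 carry 1
  1+0+1 = 0 carry 1
  0+0+1 = 1
  1+0 = 1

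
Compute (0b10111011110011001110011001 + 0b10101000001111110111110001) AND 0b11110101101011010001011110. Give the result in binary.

Add column by column in base 2, right to left:
  1+1 = 0 carry 1
  0+0+1 = 1
  0+0 = 0
  1+0 = 1
  1+1 = 0 carry 1
  0+1+1 = 0 carry 1
  0+1+1 = 0 carry 1
  1+1+1 = 1 carry 1
  1+1+1 = 1 carry 1
  1+0+1 = 0 carry 1
  0+1+1 = 0 carry 1
  0+1+1 = 0 carry 1
  1+1+1 = 1 carry 1
  1+1+1 = 1 carry 1
  0+1+1 = 0 carry 1
  0+1+1 = 0 carry 1
  1+0+1 = 0 carry 1
  1+0+1 = 0 carry 1
  1+0+1 = 0 carry 1
  1+0+1 = 0 carry 1
  0+0+1 = 1
  1+1 = 0 carry 1
  1+0+1 = 0 carry 1
  1+1+1 = 1 carry 1
  0+0+1 = 1
  1+1 = 0 carry 1
  final carry 1
Sum = 0b101100100000011000110001010; now AND with 0b11110101101011010001011110:
  101100100000011000110001010
& 011110101101011010001011110
= 001100100000011000000001010

0b1100100000011000000001010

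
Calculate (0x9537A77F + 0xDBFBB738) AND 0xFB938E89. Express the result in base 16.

Add column by column in base 16, right to left:
  F+8 = 7 carry 1
  7+3+1 = B
  7+7 = E
  A+B = 5 carry 1
  7+B+1 = 3 carry 1
  3+F+1 = 3 carry 1
  5+B+1 = 1 carry 1
  9+D+1 = 7 carry 1
  final carry 1
Sum = 0x171335EB7; now AND with 0xFB938E89:
  1&0=0, 7&F=7, 1&B=1, 3&9=1, 3&3=3, 5&8=0, E&E=E, B&8=8, 7&9=1

0x71130E81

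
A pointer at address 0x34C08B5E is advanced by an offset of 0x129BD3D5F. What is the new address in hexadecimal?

0x15E7DC8BD

Add column by column in base 16, right to left:
  E+F = D carry 1
  5+5+1 = B
  B+D = 8 carry 1
  8+3+1 = C
  0+D = D
  C+B = 7 carry 1
  4+9+1 = E
  3+2 = 5
  0+1 = 1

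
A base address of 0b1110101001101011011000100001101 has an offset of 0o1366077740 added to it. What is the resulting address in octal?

0o20103430355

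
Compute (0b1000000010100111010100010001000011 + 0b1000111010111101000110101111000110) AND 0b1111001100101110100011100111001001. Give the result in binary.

0b1100100100000011000000001001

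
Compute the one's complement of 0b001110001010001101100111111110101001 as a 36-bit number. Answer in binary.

Invert each bit: 001110001010001101100111111110101001 → 110001110101110010011000000001010110.

0b110001110101110010011000000001010110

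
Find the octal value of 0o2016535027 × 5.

0o12111321163

Multiply each base-8 digit by 5, carrying:
  7×5 = 35 → write 3 carry 4
  2×5+4 = 14 → write 6 carry 1
  0×5+1 = 1 → write 1
  5×5 = 25 → write 1 carry 3
  3×5+3 = 18 → write 2 carry 2
  5×5+2 = 27 → write 3 carry 3
  6×5+3 = 33 → write 1 carry 4
  1×5+4 = 9 → write 1 carry 1
  0×5+1 = 1 → write 1
  2×5 = 10 → write 2 carry 1
  remaining carry: 1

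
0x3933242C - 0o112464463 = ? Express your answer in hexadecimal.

0o112464463 = 0x12A6933 in hexadecimal.
Subtract column by column in base 16:
  C-3 → 9
  2-3 → F (borrow)
  4-9-1 → A (borrow)
  2-6-1 → B (borrow)
  3-A-1 → 8 (borrow)
  3-2-1 → 0
  9-1 → 8
  3-0 → 3

0x3808BAF9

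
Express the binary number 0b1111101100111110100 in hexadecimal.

0x7D9F4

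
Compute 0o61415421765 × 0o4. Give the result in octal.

0o306066107724

Multiply each base-8 digit by 4, carrying:
  5×4 = 20 → write 4 carry 2
  6×4+2 = 26 → write 2 carry 3
  7×4+3 = 31 → write 7 carry 3
  1×4+3 = 7 → write 7
  2×4 = 8 → write 0 carry 1
  4×4+1 = 17 → write 1 carry 2
  5×4+2 = 22 → write 6 carry 2
  1×4+2 = 6 → write 6
  4×4 = 16 → write 0 carry 2
  1×4+2 = 6 → write 6
  6×4 = 24 → write 0 carry 3
  remaining carry: 3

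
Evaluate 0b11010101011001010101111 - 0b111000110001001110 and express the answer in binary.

0b11001110010011001100001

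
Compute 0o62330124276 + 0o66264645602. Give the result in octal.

Add column by column in base 8, right to left:
  6+2 = 0 carry 1
  7+0+1 = 0 carry 1
  2+6+1 = 1 carry 1
  4+5+1 = 2 carry 1
  2+4+1 = 7
  1+6 = 7
  0+4 = 4
  3+6 = 1 carry 1
  3+2+1 = 6
  2+6 = 0 carry 1
  6+6+1 = 5 carry 1
  final carry 1

0o150614772100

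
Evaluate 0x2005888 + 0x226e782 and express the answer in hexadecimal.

0x427400a

Add column by column in base 16, right to left:
  8+2 = a
  8+8 = 0 carry 1
  8+7+1 = 0 carry 1
  5+e+1 = 4 carry 1
  0+6+1 = 7
  0+2 = 2
  2+2 = 4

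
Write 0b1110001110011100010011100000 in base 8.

Group the bits in threes: 001 110 001 110 011 100 010 011 100 000 → 1616342340.

0o1616342340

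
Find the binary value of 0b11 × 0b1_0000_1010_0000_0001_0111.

0b1100011110000001000101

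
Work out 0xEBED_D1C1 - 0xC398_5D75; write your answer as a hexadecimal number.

Subtract column by column in base 16:
  1-5 → C (borrow)
  C-7-1 → 4
  1-D → 4 (borrow)
  D-5-1 → 7
  D-8 → 5
  E-9 → 5
  B-3 → 8
  E-C → 2

0x2855744C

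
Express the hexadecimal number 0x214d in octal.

0o20515

Expand each hex digit to 4 bits: 2=0010 1=0001 4=0100 d=1101.
Group the bits in threes: 010 000 101 001 101 → 20515.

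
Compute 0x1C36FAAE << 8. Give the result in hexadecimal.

Shifting left by 8 bits = 2 hex digits: append 2 zeros.

0x1C36FAAE00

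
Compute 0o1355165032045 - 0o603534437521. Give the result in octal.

0o551430372324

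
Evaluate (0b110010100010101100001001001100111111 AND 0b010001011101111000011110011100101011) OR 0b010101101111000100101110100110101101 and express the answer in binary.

0b10101101111101100101110101110101111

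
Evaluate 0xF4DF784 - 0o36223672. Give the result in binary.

0b1110110101001100111111001010

0xF4DF784 = 0b1111010011011111011110000100 in binary.
0o36223672 = 0b11110010010011110111010 in binary.
Subtract column by column in base 2:
  0-0 → 0
  0-1 → 1 (borrow)
  1-0-1 → 0
  0-1 → 1 (borrow)
  0-1-1 → 0 (borrow)
  0-1-1 → 0 (borrow)
  0-0-1 → 1 (borrow)
  1-1-1 → 1 (borrow)
  1-1-1 → 1 (borrow)
  1-1-1 → 1 (borrow)
  1-1-1 → 1 (borrow)
  0-0-1 → 1 (borrow)
  1-0-1 → 0
  1-1 → 0
  1-0 → 1
  1-0 → 1
  1-1 → 0
  0-0 → 0
  1-0 → 1
  1-1 → 0
  0-1 → 1 (borrow)
  0-1-1 → 0 (borrow)
  1-1-1 → 1 (borrow)
  0-0-1 → 1 (borrow)
  1-0-1 → 0
  1-0 → 1
  1-0 → 1
  1-0 → 1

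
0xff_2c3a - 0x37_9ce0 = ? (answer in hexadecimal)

0xc78f5a

Subtract column by column in base 16:
  a-0 → a
  3-e → 5 (borrow)
  c-c-1 → f (borrow)
  2-9-1 → 8 (borrow)
  f-7-1 → 7
  f-3 → c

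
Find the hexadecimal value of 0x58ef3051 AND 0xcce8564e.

AND each hex digit independently (no carries):
  5&c=4, 8&c=8, e&e=e, f&8=8, 3&5=1, 0&6=0, 5&4=4, 1&e=0

0x48e81040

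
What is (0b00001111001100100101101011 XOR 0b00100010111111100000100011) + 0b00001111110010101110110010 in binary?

0b111101100101110011111010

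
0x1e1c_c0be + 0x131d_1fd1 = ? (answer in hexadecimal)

0x3139e08f

Add column by column in base 16, right to left:
  e+1 = f
  b+d = 8 carry 1
  0+f+1 = 0 carry 1
  c+1+1 = e
  c+d = 9 carry 1
  1+1+1 = 3
  e+3 = 1 carry 1
  1+1+1 = 3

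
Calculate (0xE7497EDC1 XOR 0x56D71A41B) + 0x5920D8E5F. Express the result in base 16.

0x10ABF3D839

First 0xE7497EDC1 XOR 0x56D71A41B = 0xB19E649DA.
Add column by column in base 16, right to left:
  A+F = 9 carry 1
  D+5+1 = 3 carry 1
  9+E+1 = 8 carry 1
  4+8+1 = D
  6+D = 3 carry 1
  E+0+1 = F
  9+2 = B
  1+9 = A
  B+5 = 0 carry 1
  final carry 1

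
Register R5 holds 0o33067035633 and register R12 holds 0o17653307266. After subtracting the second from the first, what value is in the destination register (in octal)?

Subtract column by column in base 8:
  3-6 → 5 (borrow)
  3-6-1 → 4 (borrow)
  6-2-1 → 3
  5-7 → 6 (borrow)
  3-0-1 → 2
  0-3 → 5 (borrow)
  7-3-1 → 3
  6-5 → 1
  0-6 → 2 (borrow)
  3-7-1 → 3 (borrow)
  3-1-1 → 1

0o13213526345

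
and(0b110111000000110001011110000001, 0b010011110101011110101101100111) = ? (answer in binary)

AND bit by bit (1 only where both bits are 1):
  110111000000110001011110000001
& 010011110101011110101101100111
= 010011000000010000001100000001

0b010011000000010000001100000001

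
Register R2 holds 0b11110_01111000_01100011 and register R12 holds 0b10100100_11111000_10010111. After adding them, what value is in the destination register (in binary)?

0b110000110111000011111010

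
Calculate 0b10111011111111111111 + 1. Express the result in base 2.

The trailing 14 digits are 1 (max in base 2), so adding 1 cascades: they roll to 0 and the next digit up increments.

0b10111100000000000000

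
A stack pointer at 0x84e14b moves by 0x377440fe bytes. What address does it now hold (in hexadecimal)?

0x37f92249

Add column by column in base 16, right to left:
  b+e = 9 carry 1
  4+f+1 = 4 carry 1
  1+0+1 = 2
  e+4 = 2 carry 1
  4+4+1 = 9
  8+7 = f
  0+7 = 7
  0+3 = 3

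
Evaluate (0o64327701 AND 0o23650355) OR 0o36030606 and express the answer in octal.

0o64327701 AND 0o23650355 = 0o20200301.
Then OR with 0o36030606.

0o36230707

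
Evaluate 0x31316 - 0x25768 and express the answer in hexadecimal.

0xbbae

Subtract column by column in base 16:
  6-8 → e (borrow)
  1-6-1 → a (borrow)
  3-7-1 → b (borrow)
  1-5-1 → b (borrow)
  3-2-1 → 0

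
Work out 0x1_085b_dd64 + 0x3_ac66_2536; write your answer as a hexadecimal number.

0x4b4c2029a

Add column by column in base 16, right to left:
  4+6 = a
  6+3 = 9
  d+5 = 2 carry 1
  d+2+1 = 0 carry 1
  b+6+1 = 2 carry 1
  5+6+1 = c
  8+c = 4 carry 1
  0+a+1 = b
  1+3 = 4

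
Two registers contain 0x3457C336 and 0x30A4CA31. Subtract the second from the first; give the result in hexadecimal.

0x3B2F905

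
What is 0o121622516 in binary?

0b1010001110010010101001110

Each octal digit is 3 bits: 1=001 2=010 1=001 6=110 2=010 2=010 5=101 1=001 6=110.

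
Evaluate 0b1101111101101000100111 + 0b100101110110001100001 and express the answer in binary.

0b10010101100011010001000

Add column by column in base 2, right to left:
  1+1 = 0 carry 1
  1+0+1 = 0 carry 1
  1+0+1 = 0 carry 1
  0+0+1 = 1
  0+0 = 0
  1+1 = 0 carry 1
  0+1+1 = 0 carry 1
  0+0+1 = 1
  0+0 = 0
  1+0 = 1
  0+1 = 1
  1+1 = 0 carry 1
  1+0+1 = 0 carry 1
  0+1+1 = 0 carry 1
  1+1+1 = 1 carry 1
  1+1+1 = 1 carry 1
  1+0+1 = 0 carry 1
  1+1+1 = 1 carry 1
  1+0+1 = 0 carry 1
  0+0+1 = 1
  1+1 = 0 carry 1
  1+0+1 = 0 carry 1
  final carry 1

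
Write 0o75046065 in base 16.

Each octal digit is 3 bits: 7=111 5=101 0=000 4=100 6=110 0=000 6=110 5=101.
Group the bits into nibbles: 1111 0100 0100 1100 0011 0101 → F44C35.

0xF44C35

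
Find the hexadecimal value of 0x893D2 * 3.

0x19BB76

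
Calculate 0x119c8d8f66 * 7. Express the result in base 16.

0x7b47deebca

Multiply each base-16 digit by 7, carrying:
  6×7 = 42 → write a carry 2
  6×7+2 = 44 → write c carry 2
  f×7+2 = 107 → write b carry 6
  8×7+6 = 62 → write e carry 3
  d×7+3 = 94 → write e carry 5
  8×7+5 = 61 → write d carry 3
  c×7+3 = 87 → write 7 carry 5
  9×7+5 = 68 → write 4 carry 4
  1×7+4 = 11 → write b
  1×7 = 7 → write 7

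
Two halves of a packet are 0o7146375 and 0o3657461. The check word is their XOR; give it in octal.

0o4711714

XOR each oct digit independently (no carries):
  7^3=4, 1^6=7, 4^5=1, 6^7=1, 3^4=7, 7^6=1, 5^1=4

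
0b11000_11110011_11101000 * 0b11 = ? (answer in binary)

0b10010101101101110111000

Multiply each base-2 digit by 3, carrying:
  0×3 = 0 → write 0
  0×3 = 0 → write 0
  0×3 = 0 → write 0
  1×3 = 3 → write 1 carry 1
  0×3+1 = 1 → write 1
  1×3 = 3 → write 1 carry 1
  1×3+1 = 4 → write 0 carry 2
  1×3+2 = 5 → write 1 carry 2
  1×3+2 = 5 → write 1 carry 2
  1×3+2 = 5 → write 1 carry 2
  0×3+2 = 2 → write 0 carry 1
  0×3+1 = 1 → write 1
  1×3 = 3 → write 1 carry 1
  1×3+1 = 4 → write 0 carry 2
  1×3+2 = 5 → write 1 carry 2
  1×3+2 = 5 → write 1 carry 2
  0×3+2 = 2 → write 0 carry 1
  0×3+1 = 1 → write 1
  0×3 = 0 → write 0
  1×3 = 3 → write 1 carry 1
  1×3+1 = 4 → write 0 carry 2
  remaining carry: 10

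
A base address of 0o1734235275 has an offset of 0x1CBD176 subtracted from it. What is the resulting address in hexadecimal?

0o1734235275 = 0xF713ABD in hexadecimal.
Subtract column by column in base 16:
  D-6 → 7
  B-7 → 4
  A-1 → 9
  3-D → 6 (borrow)
  1-B-1 → 5 (borrow)
  7-C-1 → A (borrow)
  F-1-1 → D

0xDA56947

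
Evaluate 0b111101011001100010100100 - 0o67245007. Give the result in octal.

0b111101011001100010100100 = 0o75314244 in octal.
Subtract column by column in base 8:
  4-7 → 5 (borrow)
  4-0-1 → 3
  2-0 → 2
  4-5 → 7 (borrow)
  1-4-1 → 4 (borrow)
  3-2-1 → 0
  5-7 → 6 (borrow)
  7-6-1 → 0

0o6047235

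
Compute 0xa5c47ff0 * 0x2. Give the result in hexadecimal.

0x14b88ffe0

Multiply each base-16 digit by 2, carrying:
  0×2 = 0 → write 0
  f×2 = 30 → write e carry 1
  f×2+1 = 31 → write f carry 1
  7×2+1 = 15 → write f
  4×2 = 8 → write 8
  c×2 = 24 → write 8 carry 1
  5×2+1 = 11 → write b
  a×2 = 20 → write 4 carry 1
  remaining carry: 1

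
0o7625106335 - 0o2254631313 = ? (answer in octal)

0o5350255022

Subtract column by column in base 8:
  5-3 → 2
  3-1 → 2
  3-3 → 0
  6-1 → 5
  0-3 → 5 (borrow)
  1-6-1 → 2 (borrow)
  5-4-1 → 0
  2-5 → 5 (borrow)
  6-2-1 → 3
  7-2 → 5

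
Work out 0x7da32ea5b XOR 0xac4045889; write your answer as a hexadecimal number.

XOR each hex digit independently (no carries):
  7^a=d, d^c=1, a^4=e, 3^0=3, 2^4=6, e^5=b, a^8=2, 5^8=d, b^9=2

0xd1e36b2d2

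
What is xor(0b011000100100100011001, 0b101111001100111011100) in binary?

XOR bit by bit (1 where the bits differ):
  011000100100100011001
^ 101111001100111011100
= 110111101000011000101

0b110111101000011000101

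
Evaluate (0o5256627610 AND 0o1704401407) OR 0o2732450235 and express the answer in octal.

0o3736451635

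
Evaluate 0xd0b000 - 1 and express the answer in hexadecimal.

0xd0afff

The trailing 3 digits are 0, so subtracting 1 borrows through: they become F and the next digit up decrements.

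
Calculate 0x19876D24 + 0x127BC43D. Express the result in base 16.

0x2C033161

Add column by column in base 16, right to left:
  4+D = 1 carry 1
  2+3+1 = 6
  D+4 = 1 carry 1
  6+C+1 = 3 carry 1
  7+B+1 = 3 carry 1
  8+7+1 = 0 carry 1
  9+2+1 = C
  1+1 = 2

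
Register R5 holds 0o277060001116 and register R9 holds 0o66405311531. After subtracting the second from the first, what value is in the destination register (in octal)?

0o210452467365

Subtract column by column in base 8:
  6-1 → 5
  1-3 → 6 (borrow)
  1-5-1 → 3 (borrow)
  1-1-1 → 7 (borrow)
  0-1-1 → 6 (borrow)
  0-3-1 → 4 (borrow)
  0-5-1 → 2 (borrow)
  6-0-1 → 5
  0-4 → 4 (borrow)
  7-6-1 → 0
  7-6 → 1
  2-0 → 2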